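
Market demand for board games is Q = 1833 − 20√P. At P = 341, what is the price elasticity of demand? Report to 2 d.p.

At P = 341, Q = 1463.676.
dQ/dP = −20/(2√P) = -0.542.
ε = (dQ/dP)(P/Q) = (-0.542)(341/1463.676).

-0.13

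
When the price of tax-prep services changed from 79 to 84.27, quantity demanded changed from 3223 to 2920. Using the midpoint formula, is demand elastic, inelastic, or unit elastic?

Arc ε ≈ -1.528.
|ε| = 1.53 > 1.

elastic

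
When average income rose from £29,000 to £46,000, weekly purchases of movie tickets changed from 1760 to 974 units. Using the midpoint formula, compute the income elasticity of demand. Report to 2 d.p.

-1.27

ΔQ = -786, ΔI = 17000. Midpoints: Ī = 37,500, Q̄ = 1367.0.
ε_I = (ΔQ/ΔI)(Ī/Q̄) = (-786/17000)(37500/1367.0).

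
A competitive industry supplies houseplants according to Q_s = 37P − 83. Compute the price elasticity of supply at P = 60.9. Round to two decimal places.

At P = 60.9, Q_s = 2170.30.
dQ_s/dP = 37.
ε_s = (dQ_s/dP)(P/Q_s) = (37)(60.9/2170.30).

1.04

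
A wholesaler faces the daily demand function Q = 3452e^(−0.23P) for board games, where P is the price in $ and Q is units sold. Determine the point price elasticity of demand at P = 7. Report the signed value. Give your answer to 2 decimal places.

-1.61

At P = 7, Q = 690.012.
dQ/dP = −0.23·3452e^(−0.23P) = −0.23Q = -158.703.
ε = (dQ/dP)(P/Q) = (-158.703)(7/690.012).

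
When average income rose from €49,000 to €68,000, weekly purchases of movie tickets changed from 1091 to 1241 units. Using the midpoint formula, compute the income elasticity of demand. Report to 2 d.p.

0.40

ΔQ = 150, ΔI = 19000. Midpoints: Ī = 58,500, Q̄ = 1166.0.
ε_I = (ΔQ/ΔI)(Ī/Q̄) = (150/19000)(58500/1166.0).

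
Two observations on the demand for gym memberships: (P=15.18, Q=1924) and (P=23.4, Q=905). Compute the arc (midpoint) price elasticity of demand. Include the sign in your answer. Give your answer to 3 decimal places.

ΔQ = 905 − 1924 = -1019; ΔP = 23.4 − 15.18 = 8.22.
Midpoints: P̄ = 19.29, Q̄ = 1414.5.
ε = (ΔQ/ΔP)(P̄/Q̄) = (-1019/8.22)(19.29/1414.5).

-1.691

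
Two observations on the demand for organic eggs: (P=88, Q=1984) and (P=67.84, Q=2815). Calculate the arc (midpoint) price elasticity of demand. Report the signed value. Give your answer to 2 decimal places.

ΔQ = 2815 − 1984 = 831; ΔP = 67.84 − 88 = -20.16.
Midpoints: P̄ = 77.92, Q̄ = 2399.5.
ε = (ΔQ/ΔP)(P̄/Q̄) = (831/-20.16)(77.92/2399.5).

-1.34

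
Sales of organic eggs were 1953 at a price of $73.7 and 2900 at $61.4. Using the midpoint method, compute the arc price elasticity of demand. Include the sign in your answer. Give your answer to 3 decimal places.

-2.143

ΔQ = 2900 − 1953 = 947; ΔP = 61.4 − 73.7 = -12.3.
Midpoints: P̄ = 67.55, Q̄ = 2426.5.
ε = (ΔQ/ΔP)(P̄/Q̄) = (947/-12.3)(67.55/2426.5).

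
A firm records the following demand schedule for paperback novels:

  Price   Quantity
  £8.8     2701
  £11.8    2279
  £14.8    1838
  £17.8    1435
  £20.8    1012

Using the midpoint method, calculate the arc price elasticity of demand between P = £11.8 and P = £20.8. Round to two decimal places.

At P = 11.8, Q = 2279; at P = 20.8, Q = 1012.
ΔQ = -1267, ΔP = 9.0. Midpoints: P̄ = 16.30, Q̄ = 1645.5.
ε = (ΔQ/ΔP)(P̄/Q̄) = (-1267/9.0)(16.30/1645.5).

-1.39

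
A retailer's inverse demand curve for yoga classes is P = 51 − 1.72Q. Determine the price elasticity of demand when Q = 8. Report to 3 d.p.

-2.706

At Q = 8, P = 51 − 1.72(8) = 37.24.
dP/dQ = −1.72, so dQ/dP = 1/(−1.72) = -0.581.
ε = (dQ/dP)(P/Q) = (-0.581)(37.24/8).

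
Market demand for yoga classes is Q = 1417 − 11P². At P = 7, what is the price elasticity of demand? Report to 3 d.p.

-1.228

At P = 7, Q = 878.
dQ/dP = −22P = -154.
ε = (dQ/dP)(P/Q) = (-154)(7/878).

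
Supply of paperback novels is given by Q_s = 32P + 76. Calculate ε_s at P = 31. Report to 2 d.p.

At P = 31, Q_s = 1068.
dQ_s/dP = 32.
ε_s = (dQ_s/dP)(P/Q_s) = (32)(31/1068).

0.93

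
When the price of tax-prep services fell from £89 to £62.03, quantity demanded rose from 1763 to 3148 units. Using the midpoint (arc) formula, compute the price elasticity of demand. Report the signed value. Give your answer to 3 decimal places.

ΔQ = 3148 − 1763 = 1385; ΔP = 62.03 − 89 = -26.97.
Midpoints: P̄ = 75.52, Q̄ = 2455.5.
ε = (ΔQ/ΔP)(P̄/Q̄) = (1385/-26.97)(75.52/2455.5).

-1.579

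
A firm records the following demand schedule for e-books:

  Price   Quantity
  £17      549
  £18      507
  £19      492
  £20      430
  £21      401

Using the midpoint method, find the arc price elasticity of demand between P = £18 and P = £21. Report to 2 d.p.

-1.52

At P = 18, Q = 507; at P = 21, Q = 401.
ΔQ = -106, ΔP = 3. Midpoints: P̄ = 19.50, Q̄ = 454.0.
ε = (ΔQ/ΔP)(P̄/Q̄) = (-106/3)(19.50/454.0).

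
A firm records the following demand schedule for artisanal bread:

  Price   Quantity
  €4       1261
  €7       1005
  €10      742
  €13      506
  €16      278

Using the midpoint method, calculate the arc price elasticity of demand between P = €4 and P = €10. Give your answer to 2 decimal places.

At P = 4, Q = 1261; at P = 10, Q = 742.
ΔQ = -519, ΔP = 6. Midpoints: P̄ = 7.00, Q̄ = 1001.5.
ε = (ΔQ/ΔP)(P̄/Q̄) = (-519/6)(7.00/1001.5).

-0.60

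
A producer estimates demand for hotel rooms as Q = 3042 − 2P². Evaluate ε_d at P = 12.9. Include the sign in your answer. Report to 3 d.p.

-0.246

At P = 12.9, Q = 2709.180.
dQ/dP = −4P = -51.600.
ε = (dQ/dP)(P/Q) = (-51.600)(12.9/2709.180).
|ε| < 1, so demand is inelastic at this price.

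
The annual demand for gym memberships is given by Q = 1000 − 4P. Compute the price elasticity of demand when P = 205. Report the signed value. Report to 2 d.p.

At P = 205, Q = 180.
dQ/dP = −4.
ε = (dQ/dP)(P/Q) = (-4)(205/180).

-4.56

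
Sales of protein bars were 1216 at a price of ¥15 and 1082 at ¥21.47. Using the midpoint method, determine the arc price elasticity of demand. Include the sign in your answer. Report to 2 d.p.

ΔQ = 1082 − 1216 = -134; ΔP = 21.47 − 15 = 6.47.
Midpoints: P̄ = 18.23, Q̄ = 1149.0.
ε = (ΔQ/ΔP)(P̄/Q̄) = (-134/6.47)(18.23/1149.0).

-0.33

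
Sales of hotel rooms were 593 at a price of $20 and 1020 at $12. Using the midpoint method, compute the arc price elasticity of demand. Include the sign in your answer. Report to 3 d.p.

-1.059

ΔQ = 1020 − 593 = 427; ΔP = 12 − 20 = -8.
Midpoints: P̄ = 16.00, Q̄ = 806.5.
ε = (ΔQ/ΔP)(P̄/Q̄) = (427/-8)(16.00/806.5).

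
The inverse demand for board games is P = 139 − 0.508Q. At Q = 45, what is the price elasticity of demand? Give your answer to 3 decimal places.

At Q = 45, P = 139 − 0.508(45) = 116.14.
dP/dQ = −0.508, so dQ/dP = 1/(−0.508) = -1.969.
ε = (dQ/dP)(P/Q) = (-1.969)(116.14/45).

-5.080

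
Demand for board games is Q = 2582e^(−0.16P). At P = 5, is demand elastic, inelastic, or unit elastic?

inelastic

Q = 1160.167, dQ/dP = -185.627.
ε = (dQ/dP)(P/Q) ≈ -0.800.
|ε| = 0.80 < 1.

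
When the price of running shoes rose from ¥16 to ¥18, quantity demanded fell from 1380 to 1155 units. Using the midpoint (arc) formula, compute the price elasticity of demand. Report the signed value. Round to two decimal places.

ΔQ = 1155 − 1380 = -225; ΔP = 18 − 16 = 2.
Midpoints: P̄ = 17.00, Q̄ = 1267.5.
ε = (ΔQ/ΔP)(P̄/Q̄) = (-225/2)(17.00/1267.5).

-1.51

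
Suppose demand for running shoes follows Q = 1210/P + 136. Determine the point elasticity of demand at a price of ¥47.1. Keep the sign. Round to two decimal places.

At P = 47.1, Q = 161.690.
dQ/dP = −1210/P² = -0.545.
ε = (dQ/dP)(P/Q) = (-0.545)(47.1/161.690).

-0.16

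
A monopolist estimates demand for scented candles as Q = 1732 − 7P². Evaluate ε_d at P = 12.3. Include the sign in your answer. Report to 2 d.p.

-3.15

At P = 12.3, Q = 672.970.
dQ/dP = −14P = -172.200.
ε = (dQ/dP)(P/Q) = (-172.200)(12.3/672.970).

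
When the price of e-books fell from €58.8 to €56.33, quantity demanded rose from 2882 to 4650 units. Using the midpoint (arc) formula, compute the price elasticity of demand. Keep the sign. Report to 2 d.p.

ΔQ = 4650 − 2882 = 1768; ΔP = 56.33 − 58.8 = -2.47.
Midpoints: P̄ = 57.56, Q̄ = 3766.0.
ε = (ΔQ/ΔP)(P̄/Q̄) = (1768/-2.47)(57.56/3766.0).

-10.94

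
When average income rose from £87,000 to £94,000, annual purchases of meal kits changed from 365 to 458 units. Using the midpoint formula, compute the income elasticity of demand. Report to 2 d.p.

2.92

ΔQ = 93, ΔI = 7000. Midpoints: Ī = 90,500, Q̄ = 411.5.
ε_I = (ΔQ/ΔI)(Ī/Q̄) = (93/7000)(90500/411.5).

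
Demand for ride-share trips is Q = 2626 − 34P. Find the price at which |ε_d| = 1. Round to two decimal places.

38.62

For linear demand Q = a − bP, ε = −bP/(a − bP). |ε| = 1 when bP = a − bP, i.e. P = a/(2b).
P = 2626/(2·34) = 2626/68 = 38.6176.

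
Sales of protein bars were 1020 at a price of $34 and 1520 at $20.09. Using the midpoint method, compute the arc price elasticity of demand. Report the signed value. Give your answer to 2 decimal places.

ΔQ = 1520 − 1020 = 500; ΔP = 20.09 − 34 = -13.91.
Midpoints: P̄ = 27.05, Q̄ = 1270.0.
ε = (ΔQ/ΔP)(P̄/Q̄) = (500/-13.91)(27.05/1270.0).

-0.77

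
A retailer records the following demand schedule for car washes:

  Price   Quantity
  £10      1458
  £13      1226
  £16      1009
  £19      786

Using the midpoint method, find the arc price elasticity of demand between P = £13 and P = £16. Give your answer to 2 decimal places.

-0.94

At P = 13, Q = 1226; at P = 16, Q = 1009.
ΔQ = -217, ΔP = 3. Midpoints: P̄ = 14.50, Q̄ = 1117.5.
ε = (ΔQ/ΔP)(P̄/Q̄) = (-217/3)(14.50/1117.5).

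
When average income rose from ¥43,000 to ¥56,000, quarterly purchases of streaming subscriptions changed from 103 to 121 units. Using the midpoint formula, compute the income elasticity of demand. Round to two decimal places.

ΔQ = 18, ΔI = 13000. Midpoints: Ī = 49,500, Q̄ = 112.0.
ε_I = (ΔQ/ΔI)(Ī/Q̄) = (18/13000)(49500/112.0).

0.61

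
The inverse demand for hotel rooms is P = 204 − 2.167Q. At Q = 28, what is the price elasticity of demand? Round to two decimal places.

At Q = 28, P = 204 − 2.167(28) = 143.32.
dP/dQ = −2.167, so dQ/dP = 1/(−2.167) = -0.461.
ε = (dQ/dP)(P/Q) = (-0.461)(143.32/28).

-2.36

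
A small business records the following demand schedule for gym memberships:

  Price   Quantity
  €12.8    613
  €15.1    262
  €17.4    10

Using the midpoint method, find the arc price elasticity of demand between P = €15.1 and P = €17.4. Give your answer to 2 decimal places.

-13.09

At P = 15.1, Q = 262; at P = 17.4, Q = 10.
ΔQ = -252, ΔP = 2.3. Midpoints: P̄ = 16.25, Q̄ = 136.0.
ε = (ΔQ/ΔP)(P̄/Q̄) = (-252/2.3)(16.25/136.0).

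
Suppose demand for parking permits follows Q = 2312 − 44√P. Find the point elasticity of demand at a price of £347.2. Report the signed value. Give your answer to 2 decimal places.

-0.27

At P = 347.2, Q = 1492.135.
dQ/dP = −44/(2√P) = -1.181.
ε = (dQ/dP)(P/Q) = (-1.181)(347.2/1492.135).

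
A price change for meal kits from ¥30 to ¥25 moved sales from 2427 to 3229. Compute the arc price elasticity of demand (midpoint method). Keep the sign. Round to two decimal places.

ΔQ = 3229 − 2427 = 802; ΔP = 25 − 30 = -5.
Midpoints: P̄ = 27.50, Q̄ = 2828.0.
ε = (ΔQ/ΔP)(P̄/Q̄) = (802/-5)(27.50/2828.0).

-1.56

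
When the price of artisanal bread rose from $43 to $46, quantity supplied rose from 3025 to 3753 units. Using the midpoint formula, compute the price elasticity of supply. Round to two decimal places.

ΔQ = 3753 − 3025 = 728; ΔP = 46 − 43 = 3.
Midpoints: P̄ = 44.50, Q̄ = 3389.0.
ε_s = (ΔQ/ΔP)(P̄/Q̄) = (728/3)(44.50/3389.0).

3.19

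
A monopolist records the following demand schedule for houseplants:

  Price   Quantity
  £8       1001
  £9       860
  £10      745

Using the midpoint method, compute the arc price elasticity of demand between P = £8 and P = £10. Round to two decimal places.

At P = 8, Q = 1001; at P = 10, Q = 745.
ΔQ = -256, ΔP = 2. Midpoints: P̄ = 9.00, Q̄ = 873.0.
ε = (ΔQ/ΔP)(P̄/Q̄) = (-256/2)(9.00/873.0).

-1.32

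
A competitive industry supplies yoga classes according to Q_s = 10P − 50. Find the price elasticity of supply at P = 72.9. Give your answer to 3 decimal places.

1.074

At P = 72.9, Q_s = 679.
dQ_s/dP = 10.
ε_s = (dQ_s/dP)(P/Q_s) = (10)(72.9/679).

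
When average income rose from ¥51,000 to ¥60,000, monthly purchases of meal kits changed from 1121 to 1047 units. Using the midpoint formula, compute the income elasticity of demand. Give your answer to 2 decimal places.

ΔQ = -74, ΔI = 9000. Midpoints: Ī = 55,500, Q̄ = 1084.0.
ε_I = (ΔQ/ΔI)(Ī/Q̄) = (-74/9000)(55500/1084.0).
ε_I < 0, so the good is inferior.

-0.42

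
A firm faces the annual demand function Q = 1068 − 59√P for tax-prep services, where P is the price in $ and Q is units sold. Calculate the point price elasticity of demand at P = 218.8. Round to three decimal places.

-2.235

At P = 218.8, Q = 195.279.
dQ/dP = −59/(2√P) = -1.994.
ε = (dQ/dP)(P/Q) = (-1.994)(218.8/195.279).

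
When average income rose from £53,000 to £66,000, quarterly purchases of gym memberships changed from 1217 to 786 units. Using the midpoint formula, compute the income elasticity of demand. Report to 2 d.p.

ΔQ = -431, ΔI = 13000. Midpoints: Ī = 59,500, Q̄ = 1001.5.
ε_I = (ΔQ/ΔI)(Ī/Q̄) = (-431/13000)(59500/1001.5).
ε_I < 0, so the good is inferior.

-1.97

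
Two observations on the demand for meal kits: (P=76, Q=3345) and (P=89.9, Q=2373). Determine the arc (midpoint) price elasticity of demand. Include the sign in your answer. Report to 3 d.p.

ΔQ = 2373 − 3345 = -972; ΔP = 89.9 − 76 = 13.9.
Midpoints: P̄ = 82.95, Q̄ = 2859.0.
ε = (ΔQ/ΔP)(P̄/Q̄) = (-972/13.9)(82.95/2859.0).

-2.029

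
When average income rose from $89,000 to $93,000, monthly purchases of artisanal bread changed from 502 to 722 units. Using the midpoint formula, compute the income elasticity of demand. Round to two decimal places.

8.18

ΔQ = 220, ΔI = 4000. Midpoints: Ī = 91,000, Q̄ = 612.0.
ε_I = (ΔQ/ΔI)(Ī/Q̄) = (220/4000)(91000/612.0).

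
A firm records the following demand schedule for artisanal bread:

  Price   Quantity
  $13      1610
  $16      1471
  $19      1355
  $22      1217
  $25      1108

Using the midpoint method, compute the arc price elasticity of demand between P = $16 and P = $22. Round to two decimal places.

At P = 16, Q = 1471; at P = 22, Q = 1217.
ΔQ = -254, ΔP = 6. Midpoints: P̄ = 19.00, Q̄ = 1344.0.
ε = (ΔQ/ΔP)(P̄/Q̄) = (-254/6)(19.00/1344.0).

-0.60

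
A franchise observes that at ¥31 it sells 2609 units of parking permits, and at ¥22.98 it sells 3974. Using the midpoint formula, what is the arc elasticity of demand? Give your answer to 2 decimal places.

ΔQ = 3974 − 2609 = 1365; ΔP = 22.98 − 31 = -8.02.
Midpoints: P̄ = 26.99, Q̄ = 3291.5.
ε = (ΔQ/ΔP)(P̄/Q̄) = (1365/-8.02)(26.99/3291.5).

-1.40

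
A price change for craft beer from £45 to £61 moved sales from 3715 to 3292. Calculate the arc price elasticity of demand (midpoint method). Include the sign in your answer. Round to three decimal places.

ΔQ = 3292 − 3715 = -423; ΔP = 61 − 45 = 16.
Midpoints: P̄ = 53.00, Q̄ = 3503.5.
ε = (ΔQ/ΔP)(P̄/Q̄) = (-423/16)(53.00/3503.5).

-0.400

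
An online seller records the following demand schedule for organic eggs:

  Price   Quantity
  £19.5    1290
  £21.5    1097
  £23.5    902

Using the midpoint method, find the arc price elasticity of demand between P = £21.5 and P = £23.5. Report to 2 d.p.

-2.19

At P = 21.5, Q = 1097; at P = 23.5, Q = 902.
ΔQ = -195, ΔP = 2.0. Midpoints: P̄ = 22.50, Q̄ = 999.5.
ε = (ΔQ/ΔP)(P̄/Q̄) = (-195/2.0)(22.50/999.5).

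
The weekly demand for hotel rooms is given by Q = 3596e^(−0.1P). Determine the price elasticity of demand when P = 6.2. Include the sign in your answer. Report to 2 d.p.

At P = 6.2, Q = 1934.448.
dQ/dP = −0.1·3596e^(−0.1P) = −0.1Q = -193.445.
ε = (dQ/dP)(P/Q) = (-193.445)(6.2/1934.448).
|ε| < 1, so demand is inelastic at this price.

-0.62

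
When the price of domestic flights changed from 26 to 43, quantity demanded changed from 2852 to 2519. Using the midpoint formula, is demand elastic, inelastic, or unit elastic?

Arc ε ≈ -0.252.
|ε| = 0.25 < 1.

inelastic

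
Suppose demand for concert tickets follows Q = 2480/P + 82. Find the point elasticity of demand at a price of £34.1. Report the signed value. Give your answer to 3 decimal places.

At P = 34.1, Q = 154.727.
dQ/dP = −2480/P² = -2.133.
ε = (dQ/dP)(P/Q) = (-2.133)(34.1/154.727).
|ε| < 1, so demand is inelastic at this price.

-0.470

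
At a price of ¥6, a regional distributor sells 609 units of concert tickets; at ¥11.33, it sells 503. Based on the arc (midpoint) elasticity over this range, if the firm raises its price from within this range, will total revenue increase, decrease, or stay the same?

Arc ε = (-106/5.33)(8.66/556.0) ≈ -0.310.
|ε| = 0.31 < 1, so demand is inelastic. A price rise therefore raises total revenue.

increase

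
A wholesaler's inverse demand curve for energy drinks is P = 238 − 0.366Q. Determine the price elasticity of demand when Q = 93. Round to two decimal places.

-5.99

At Q = 93, P = 238 − 0.366(93) = 203.96.
dP/dQ = −0.366, so dQ/dP = 1/(−0.366) = -2.732.
ε = (dQ/dP)(P/Q) = (-2.732)(203.96/93).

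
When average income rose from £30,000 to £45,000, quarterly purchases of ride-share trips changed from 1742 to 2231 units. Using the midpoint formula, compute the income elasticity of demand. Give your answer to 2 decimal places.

0.62

ΔQ = 489, ΔI = 15000. Midpoints: Ī = 37,500, Q̄ = 1986.5.
ε_I = (ΔQ/ΔI)(Ī/Q̄) = (489/15000)(37500/1986.5).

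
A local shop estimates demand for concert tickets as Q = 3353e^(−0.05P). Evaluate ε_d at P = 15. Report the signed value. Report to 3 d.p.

-0.750

At P = 15, Q = 1583.845.
dQ/dP = −0.05·3353e^(−0.05P) = −0.05Q = -79.192.
ε = (dQ/dP)(P/Q) = (-79.192)(15/1583.845).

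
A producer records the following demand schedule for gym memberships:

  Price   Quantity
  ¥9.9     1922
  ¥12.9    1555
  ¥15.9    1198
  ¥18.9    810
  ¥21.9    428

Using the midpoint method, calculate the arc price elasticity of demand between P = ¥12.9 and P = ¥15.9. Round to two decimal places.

-1.24

At P = 12.9, Q = 1555; at P = 15.9, Q = 1198.
ΔQ = -357, ΔP = 3.0. Midpoints: P̄ = 14.40, Q̄ = 1376.5.
ε = (ΔQ/ΔP)(P̄/Q̄) = (-357/3.0)(14.40/1376.5).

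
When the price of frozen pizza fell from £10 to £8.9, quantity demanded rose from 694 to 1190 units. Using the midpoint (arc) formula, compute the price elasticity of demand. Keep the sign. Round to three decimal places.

-4.523

ΔQ = 1190 − 694 = 496; ΔP = 8.9 − 10 = -1.1.
Midpoints: P̄ = 9.45, Q̄ = 942.0.
ε = (ΔQ/ΔP)(P̄/Q̄) = (496/-1.1)(9.45/942.0).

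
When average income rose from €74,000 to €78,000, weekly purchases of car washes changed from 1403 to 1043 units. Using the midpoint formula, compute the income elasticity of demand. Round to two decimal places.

-5.59

ΔQ = -360, ΔI = 4000. Midpoints: Ī = 76,000, Q̄ = 1223.0.
ε_I = (ΔQ/ΔI)(Ī/Q̄) = (-360/4000)(76000/1223.0).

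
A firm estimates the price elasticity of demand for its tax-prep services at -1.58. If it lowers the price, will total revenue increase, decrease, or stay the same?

increase

|ε| = 1.58 > 1, so demand is elastic. A price cut therefore raises total revenue.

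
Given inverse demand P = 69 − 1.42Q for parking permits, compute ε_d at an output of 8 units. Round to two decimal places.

At Q = 8, P = 69 − 1.42(8) = 57.64.
dP/dQ = −1.42, so dQ/dP = 1/(−1.42) = -0.704.
ε = (dQ/dP)(P/Q) = (-0.704)(57.64/8).

-5.07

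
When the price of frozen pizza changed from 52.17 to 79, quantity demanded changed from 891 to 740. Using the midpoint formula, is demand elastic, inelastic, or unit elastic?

Arc ε ≈ -0.453.
|ε| = 0.45 < 1.

inelastic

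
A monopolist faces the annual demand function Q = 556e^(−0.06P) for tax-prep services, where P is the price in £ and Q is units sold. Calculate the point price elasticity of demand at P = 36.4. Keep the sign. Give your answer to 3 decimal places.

-2.184

At P = 36.4, Q = 62.600.
dQ/dP = −0.06·556e^(−0.06P) = −0.06Q = -3.756.
ε = (dQ/dP)(P/Q) = (-3.756)(36.4/62.600).
|ε| > 1, so demand is elastic at this price.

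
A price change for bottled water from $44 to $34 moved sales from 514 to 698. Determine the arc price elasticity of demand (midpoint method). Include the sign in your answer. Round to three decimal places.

ΔQ = 698 − 514 = 184; ΔP = 34 − 44 = -10.
Midpoints: P̄ = 39.00, Q̄ = 606.0.
ε = (ΔQ/ΔP)(P̄/Q̄) = (184/-10)(39.00/606.0).

-1.184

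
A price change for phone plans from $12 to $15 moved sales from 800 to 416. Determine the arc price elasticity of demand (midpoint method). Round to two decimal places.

ΔQ = 416 − 800 = -384; ΔP = 15 − 12 = 3.
Midpoints: P̄ = 13.50, Q̄ = 608.0.
ε = (ΔQ/ΔP)(P̄/Q̄) = (-384/3)(13.50/608.0).

-2.84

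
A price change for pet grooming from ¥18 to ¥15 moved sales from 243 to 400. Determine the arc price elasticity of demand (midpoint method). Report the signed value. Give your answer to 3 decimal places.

ΔQ = 400 − 243 = 157; ΔP = 15 − 18 = -3.
Midpoints: P̄ = 16.50, Q̄ = 321.5.
ε = (ΔQ/ΔP)(P̄/Q̄) = (157/-3)(16.50/321.5).

-2.686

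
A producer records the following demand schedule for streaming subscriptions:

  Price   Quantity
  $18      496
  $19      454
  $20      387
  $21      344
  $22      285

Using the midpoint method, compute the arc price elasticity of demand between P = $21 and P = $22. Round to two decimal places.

At P = 21, Q = 344; at P = 22, Q = 285.
ΔQ = -59, ΔP = 1. Midpoints: P̄ = 21.50, Q̄ = 314.5.
ε = (ΔQ/ΔP)(P̄/Q̄) = (-59/1)(21.50/314.5).

-4.03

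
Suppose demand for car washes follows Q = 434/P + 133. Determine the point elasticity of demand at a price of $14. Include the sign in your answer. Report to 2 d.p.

-0.19

At P = 14, Q = 164.
dQ/dP = −434/P² = -2.214.
ε = (dQ/dP)(P/Q) = (-2.214)(14/164).
|ε| < 1, so demand is inelastic at this price.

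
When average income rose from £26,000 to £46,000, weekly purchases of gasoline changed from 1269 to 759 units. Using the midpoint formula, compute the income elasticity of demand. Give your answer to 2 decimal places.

ΔQ = -510, ΔI = 20000. Midpoints: Ī = 36,000, Q̄ = 1014.0.
ε_I = (ΔQ/ΔI)(Ī/Q̄) = (-510/20000)(36000/1014.0).

-0.91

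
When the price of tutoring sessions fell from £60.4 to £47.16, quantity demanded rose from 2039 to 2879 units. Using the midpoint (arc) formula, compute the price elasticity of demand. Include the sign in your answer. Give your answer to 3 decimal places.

-1.388

ΔQ = 2879 − 2039 = 840; ΔP = 47.16 − 60.4 = -13.24.
Midpoints: P̄ = 53.78, Q̄ = 2459.0.
ε = (ΔQ/ΔP)(P̄/Q̄) = (840/-13.24)(53.78/2459.0).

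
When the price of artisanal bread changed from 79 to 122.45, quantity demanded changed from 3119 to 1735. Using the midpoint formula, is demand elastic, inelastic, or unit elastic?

elastic

Arc ε ≈ -1.322.
|ε| = 1.32 > 1.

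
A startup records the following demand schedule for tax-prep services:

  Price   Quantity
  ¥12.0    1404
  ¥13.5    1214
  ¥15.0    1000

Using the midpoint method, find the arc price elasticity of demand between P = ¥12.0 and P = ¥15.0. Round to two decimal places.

At P = 12.0, Q = 1404; at P = 15.0, Q = 1000.
ΔQ = -404, ΔP = 3.0. Midpoints: P̄ = 13.50, Q̄ = 1202.0.
ε = (ΔQ/ΔP)(P̄/Q̄) = (-404/3.0)(13.50/1202.0).

-1.51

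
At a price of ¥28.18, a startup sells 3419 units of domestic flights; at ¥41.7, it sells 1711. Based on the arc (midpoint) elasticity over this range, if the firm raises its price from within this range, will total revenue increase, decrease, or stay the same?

Arc ε = (-1708/13.52)(34.94/2565.0) ≈ -1.721.
|ε| = 1.72 > 1, so demand is elastic. A price rise therefore reduces total revenue.

decrease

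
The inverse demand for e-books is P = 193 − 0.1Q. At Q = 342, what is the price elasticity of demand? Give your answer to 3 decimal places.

At Q = 342, P = 193 − 0.1(342) = 158.80.
dP/dQ = −0.1, so dQ/dP = 1/(−0.1) = -10.000.
ε = (dQ/dP)(P/Q) = (-10.000)(158.80/342).

-4.643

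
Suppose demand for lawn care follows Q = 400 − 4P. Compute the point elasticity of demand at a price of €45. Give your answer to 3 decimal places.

-0.818

At P = 45, Q = 220.
dQ/dP = −4.
ε = (dQ/dP)(P/Q) = (-4)(45/220).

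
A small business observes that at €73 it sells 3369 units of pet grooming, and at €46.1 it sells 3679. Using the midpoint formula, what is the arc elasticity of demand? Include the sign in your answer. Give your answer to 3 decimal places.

-0.195

ΔQ = 3679 − 3369 = 310; ΔP = 46.1 − 73 = -26.9.
Midpoints: P̄ = 59.55, Q̄ = 3524.0.
ε = (ΔQ/ΔP)(P̄/Q̄) = (310/-26.9)(59.55/3524.0).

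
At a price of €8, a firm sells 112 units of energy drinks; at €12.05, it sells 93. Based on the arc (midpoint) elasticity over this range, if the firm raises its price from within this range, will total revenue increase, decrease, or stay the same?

Arc ε = (-19/4.05)(10.03/102.5) ≈ -0.459.
|ε| = 0.46 < 1, so demand is inelastic. A price rise therefore raises total revenue.

increase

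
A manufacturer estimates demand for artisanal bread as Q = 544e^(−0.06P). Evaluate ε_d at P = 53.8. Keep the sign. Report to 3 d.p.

-3.228

At P = 53.8, Q = 21.562.
dQ/dP = −0.06·544e^(−0.06P) = −0.06Q = -1.294.
ε = (dQ/dP)(P/Q) = (-1.294)(53.8/21.562).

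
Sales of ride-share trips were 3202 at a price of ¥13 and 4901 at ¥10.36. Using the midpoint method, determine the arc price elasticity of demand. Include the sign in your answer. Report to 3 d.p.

-1.855

ΔQ = 4901 − 3202 = 1699; ΔP = 10.36 − 13 = -2.64.
Midpoints: P̄ = 11.68, Q̄ = 4051.5.
ε = (ΔQ/ΔP)(P̄/Q̄) = (1699/-2.64)(11.68/4051.5).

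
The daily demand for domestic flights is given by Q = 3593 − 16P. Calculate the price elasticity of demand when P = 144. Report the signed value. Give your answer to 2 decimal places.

-1.79

At P = 144, Q = 1289.
dQ/dP = −16.
ε = (dQ/dP)(P/Q) = (-16)(144/1289).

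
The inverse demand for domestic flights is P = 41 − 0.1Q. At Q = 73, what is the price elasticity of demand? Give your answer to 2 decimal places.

At Q = 73, P = 41 − 0.1(73) = 33.70.
dP/dQ = −0.1, so dQ/dP = 1/(−0.1) = -10.000.
ε = (dQ/dP)(P/Q) = (-10.000)(33.70/73).

-4.62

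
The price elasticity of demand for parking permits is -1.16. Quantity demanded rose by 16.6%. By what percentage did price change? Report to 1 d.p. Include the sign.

%ΔP ≈ %ΔQ / ε = (16.6%)/(-1.16) = -14.31%.

-14.3%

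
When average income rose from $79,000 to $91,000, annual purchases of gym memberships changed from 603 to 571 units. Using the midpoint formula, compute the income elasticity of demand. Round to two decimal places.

-0.39

ΔQ = -32, ΔI = 12000. Midpoints: Ī = 85,000, Q̄ = 587.0.
ε_I = (ΔQ/ΔI)(Ī/Q̄) = (-32/12000)(85000/587.0).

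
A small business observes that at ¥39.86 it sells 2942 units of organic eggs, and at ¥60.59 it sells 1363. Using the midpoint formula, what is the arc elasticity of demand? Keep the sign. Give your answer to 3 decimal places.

ΔQ = 1363 − 2942 = -1579; ΔP = 60.59 − 39.86 = 20.73.
Midpoints: P̄ = 50.23, Q̄ = 2152.5.
ε = (ΔQ/ΔP)(P̄/Q̄) = (-1579/20.73)(50.23/2152.5).

-1.777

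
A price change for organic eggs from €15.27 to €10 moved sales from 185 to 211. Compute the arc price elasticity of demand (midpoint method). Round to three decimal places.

-0.315

ΔQ = 211 − 185 = 26; ΔP = 10 − 15.27 = -5.27.
Midpoints: P̄ = 12.63, Q̄ = 198.0.
ε = (ΔQ/ΔP)(P̄/Q̄) = (26/-5.27)(12.63/198.0).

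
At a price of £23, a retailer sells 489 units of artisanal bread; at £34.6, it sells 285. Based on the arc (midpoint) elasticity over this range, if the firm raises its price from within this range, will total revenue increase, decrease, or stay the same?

decrease

Arc ε = (-204/11.6)(28.80/387.0) ≈ -1.309.
|ε| = 1.31 > 1, so demand is elastic. A price rise therefore reduces total revenue.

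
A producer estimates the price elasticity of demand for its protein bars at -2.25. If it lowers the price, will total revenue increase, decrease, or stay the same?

increase

|ε| = 2.25 > 1, so demand is elastic. A price cut therefore raises total revenue.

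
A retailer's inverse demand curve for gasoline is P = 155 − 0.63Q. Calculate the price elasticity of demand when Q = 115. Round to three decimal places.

-1.139

At Q = 115, P = 155 − 0.63(115) = 82.55.
dP/dQ = −0.63, so dQ/dP = 1/(−0.63) = -1.587.
ε = (dQ/dP)(P/Q) = (-1.587)(82.55/115).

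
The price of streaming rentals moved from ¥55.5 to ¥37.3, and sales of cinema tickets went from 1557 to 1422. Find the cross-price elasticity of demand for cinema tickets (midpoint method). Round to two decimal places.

ΔQ_x = 1422 − 1557 = -135; ΔP_y = 37.3 − 55.5 = -18.2.
Midpoints: P̄_y = 46.40, Q̄_x = 1489.5.
ε_xy = (ΔQ_x/ΔP_y)(P̄_y/Q̄_x) = (-135/-18.2)(46.40/1489.5).
ε_xy > 0, so the goods are substitutes.

0.23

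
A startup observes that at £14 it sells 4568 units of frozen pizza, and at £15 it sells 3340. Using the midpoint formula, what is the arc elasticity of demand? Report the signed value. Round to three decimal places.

ΔQ = 3340 − 4568 = -1228; ΔP = 15 − 14 = 1.
Midpoints: P̄ = 14.50, Q̄ = 3954.0.
ε = (ΔQ/ΔP)(P̄/Q̄) = (-1228/1)(14.50/3954.0).

-4.503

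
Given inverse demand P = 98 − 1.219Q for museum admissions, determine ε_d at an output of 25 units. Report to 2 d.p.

-2.22

At Q = 25, P = 98 − 1.219(25) = 67.53.
dP/dQ = −1.219, so dQ/dP = 1/(−1.219) = -0.820.
ε = (dQ/dP)(P/Q) = (-0.820)(67.53/25).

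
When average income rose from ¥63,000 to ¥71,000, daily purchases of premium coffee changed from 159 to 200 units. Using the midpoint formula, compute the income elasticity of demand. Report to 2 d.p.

ΔQ = 41, ΔI = 8000. Midpoints: Ī = 67,000, Q̄ = 179.5.
ε_I = (ΔQ/ΔI)(Ī/Q̄) = (41/8000)(67000/179.5).

1.91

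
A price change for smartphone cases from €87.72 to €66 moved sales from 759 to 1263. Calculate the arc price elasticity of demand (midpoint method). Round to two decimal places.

ΔQ = 1263 − 759 = 504; ΔP = 66 − 87.72 = -21.72.
Midpoints: P̄ = 76.86, Q̄ = 1011.0.
ε = (ΔQ/ΔP)(P̄/Q̄) = (504/-21.72)(76.86/1011.0).

-1.76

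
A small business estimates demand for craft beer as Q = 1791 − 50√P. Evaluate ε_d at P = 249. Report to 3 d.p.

-0.394

At P = 249, Q = 1002.013.
dQ/dP = −50/(2√P) = -1.584.
ε = (dQ/dP)(P/Q) = (-1.584)(249/1002.013).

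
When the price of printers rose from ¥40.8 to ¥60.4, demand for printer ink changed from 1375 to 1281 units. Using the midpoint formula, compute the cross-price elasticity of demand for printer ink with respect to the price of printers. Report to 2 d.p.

ΔQ_x = 1281 − 1375 = -94; ΔP_y = 60.4 − 40.8 = 19.6.
Midpoints: P̄_y = 50.60, Q̄_x = 1328.0.
ε_xy = (ΔQ_x/ΔP_y)(P̄_y/Q̄_x) = (-94/19.6)(50.60/1328.0).
ε_xy < 0, so the goods are complements.

-0.18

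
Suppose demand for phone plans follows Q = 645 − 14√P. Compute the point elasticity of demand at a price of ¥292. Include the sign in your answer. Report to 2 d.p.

At P = 292, Q = 405.768.
dQ/dP = −14/(2√P) = -0.410.
ε = (dQ/dP)(P/Q) = (-0.410)(292/405.768).
|ε| < 1, so demand is inelastic at this price.

-0.29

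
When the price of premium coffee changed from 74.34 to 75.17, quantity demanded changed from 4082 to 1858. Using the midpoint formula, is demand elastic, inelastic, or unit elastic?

Arc ε ≈ -67.444.
|ε| = 67.44 > 1.

elastic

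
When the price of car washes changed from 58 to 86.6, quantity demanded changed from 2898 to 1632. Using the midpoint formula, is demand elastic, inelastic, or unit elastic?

Arc ε ≈ -1.413.
|ε| = 1.41 > 1.

elastic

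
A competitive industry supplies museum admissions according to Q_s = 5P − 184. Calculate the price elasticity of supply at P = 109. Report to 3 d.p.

At P = 109, Q_s = 361.
dQ_s/dP = 5.
ε_s = (dQ_s/dP)(P/Q_s) = (5)(109/361).

1.510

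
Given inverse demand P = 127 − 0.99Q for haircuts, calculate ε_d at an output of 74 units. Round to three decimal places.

At Q = 74, P = 127 − 0.99(74) = 53.74.
dP/dQ = −0.99, so dQ/dP = 1/(−0.99) = -1.010.
ε = (dQ/dP)(P/Q) = (-1.010)(53.74/74).

-0.734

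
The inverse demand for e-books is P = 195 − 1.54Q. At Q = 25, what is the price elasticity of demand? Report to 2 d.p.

-4.06

At Q = 25, P = 195 − 1.54(25) = 156.50.
dP/dQ = −1.54, so dQ/dP = 1/(−1.54) = -0.649.
ε = (dQ/dP)(P/Q) = (-0.649)(156.50/25).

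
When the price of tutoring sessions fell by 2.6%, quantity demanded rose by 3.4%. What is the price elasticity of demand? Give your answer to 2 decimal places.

-1.31

ε = %ΔQ / %ΔP = (3.4)/(-2.6) = -1.308.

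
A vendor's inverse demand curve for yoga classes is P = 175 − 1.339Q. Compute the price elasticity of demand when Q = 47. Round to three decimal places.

At Q = 47, P = 175 − 1.339(47) = 112.07.
dP/dQ = −1.339, so dQ/dP = 1/(−1.339) = -0.747.
ε = (dQ/dP)(P/Q) = (-0.747)(112.07/47).

-1.781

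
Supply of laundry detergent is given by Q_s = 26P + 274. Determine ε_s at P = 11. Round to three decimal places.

At P = 11, Q_s = 560.
dQ_s/dP = 26.
ε_s = (dQ_s/dP)(P/Q_s) = (26)(11/560).

0.511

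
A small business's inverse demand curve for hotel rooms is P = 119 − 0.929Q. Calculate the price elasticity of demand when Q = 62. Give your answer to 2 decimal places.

-1.07

At Q = 62, P = 119 − 0.929(62) = 61.40.
dP/dQ = −0.929, so dQ/dP = 1/(−0.929) = -1.076.
ε = (dQ/dP)(P/Q) = (-1.076)(61.40/62).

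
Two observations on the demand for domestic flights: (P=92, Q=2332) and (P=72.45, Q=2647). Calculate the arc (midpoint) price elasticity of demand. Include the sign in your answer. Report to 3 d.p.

-0.532

ΔQ = 2647 − 2332 = 315; ΔP = 72.45 − 92 = -19.55.
Midpoints: P̄ = 82.22, Q̄ = 2489.5.
ε = (ΔQ/ΔP)(P̄/Q̄) = (315/-19.55)(82.22/2489.5).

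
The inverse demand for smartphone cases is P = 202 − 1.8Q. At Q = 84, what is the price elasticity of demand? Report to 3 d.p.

-0.336

At Q = 84, P = 202 − 1.8(84) = 50.80.
dP/dQ = −1.8, so dQ/dP = 1/(−1.8) = -0.556.
ε = (dQ/dP)(P/Q) = (-0.556)(50.80/84).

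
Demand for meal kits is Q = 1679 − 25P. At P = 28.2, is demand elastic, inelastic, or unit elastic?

Q = 974, dQ/dP = -25.
ε = (dQ/dP)(P/Q) ≈ -0.724.
|ε| = 0.72 < 1.

inelastic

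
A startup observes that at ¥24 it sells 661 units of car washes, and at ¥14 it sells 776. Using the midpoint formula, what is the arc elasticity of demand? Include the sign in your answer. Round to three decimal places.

ΔQ = 776 − 661 = 115; ΔP = 14 − 24 = -10.
Midpoints: P̄ = 19.00, Q̄ = 718.5.
ε = (ΔQ/ΔP)(P̄/Q̄) = (115/-10)(19.00/718.5).

-0.304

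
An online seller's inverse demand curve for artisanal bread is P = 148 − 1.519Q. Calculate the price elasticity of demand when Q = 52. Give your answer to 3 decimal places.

At Q = 52, P = 148 − 1.519(52) = 69.01.
dP/dQ = −1.519, so dQ/dP = 1/(−1.519) = -0.658.
ε = (dQ/dP)(P/Q) = (-0.658)(69.01/52).

-0.874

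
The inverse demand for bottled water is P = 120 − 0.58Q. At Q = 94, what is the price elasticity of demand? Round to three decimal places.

At Q = 94, P = 120 − 0.58(94) = 65.48.
dP/dQ = −0.58, so dQ/dP = 1/(−0.58) = -1.724.
ε = (dQ/dP)(P/Q) = (-1.724)(65.48/94).

-1.201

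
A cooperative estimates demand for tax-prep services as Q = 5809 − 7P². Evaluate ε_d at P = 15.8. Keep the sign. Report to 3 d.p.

-0.861

At P = 15.8, Q = 4061.520.
dQ/dP = −14P = -221.200.
ε = (dQ/dP)(P/Q) = (-221.200)(15.8/4061.520).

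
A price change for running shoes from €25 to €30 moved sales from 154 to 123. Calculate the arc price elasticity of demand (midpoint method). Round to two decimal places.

ΔQ = 123 − 154 = -31; ΔP = 30 − 25 = 5.
Midpoints: P̄ = 27.50, Q̄ = 138.5.
ε = (ΔQ/ΔP)(P̄/Q̄) = (-31/5)(27.50/138.5).

-1.23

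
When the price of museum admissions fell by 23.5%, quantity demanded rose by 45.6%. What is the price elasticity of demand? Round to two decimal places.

-1.94

ε = %ΔQ / %ΔP = (45.6)/(-23.5) = -1.940.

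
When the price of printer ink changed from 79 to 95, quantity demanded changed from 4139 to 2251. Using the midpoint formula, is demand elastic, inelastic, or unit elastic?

Arc ε ≈ -3.213.
|ε| = 3.21 > 1.

elastic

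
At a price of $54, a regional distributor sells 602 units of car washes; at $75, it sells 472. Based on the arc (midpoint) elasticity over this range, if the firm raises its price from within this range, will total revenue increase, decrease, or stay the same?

Arc ε = (-130/21)(64.50/537.0) ≈ -0.744.
|ε| = 0.74 < 1, so demand is inelastic. A price rise therefore raises total revenue.

increase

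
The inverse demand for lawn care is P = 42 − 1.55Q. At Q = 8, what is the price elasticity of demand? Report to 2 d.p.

At Q = 8, P = 42 − 1.55(8) = 29.60.
dP/dQ = −1.55, so dQ/dP = 1/(−1.55) = -0.645.
ε = (dQ/dP)(P/Q) = (-0.645)(29.60/8).

-2.39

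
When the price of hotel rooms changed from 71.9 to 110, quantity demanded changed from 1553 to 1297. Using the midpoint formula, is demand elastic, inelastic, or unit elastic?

inelastic

Arc ε ≈ -0.429.
|ε| = 0.43 < 1.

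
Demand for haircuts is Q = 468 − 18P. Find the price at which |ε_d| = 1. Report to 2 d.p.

13.00

For linear demand Q = a − bP, ε = −bP/(a − bP). |ε| = 1 when bP = a − bP, i.e. P = a/(2b).
P = 468/(2·18) = 468/36 = 13.0000.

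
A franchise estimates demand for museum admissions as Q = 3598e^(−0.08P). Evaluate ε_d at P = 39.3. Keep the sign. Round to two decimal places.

-3.14

At P = 39.3, Q = 155.110.
dQ/dP = −0.08·3598e^(−0.08P) = −0.08Q = -12.409.
ε = (dQ/dP)(P/Q) = (-12.409)(39.3/155.110).
|ε| > 1, so demand is elastic at this price.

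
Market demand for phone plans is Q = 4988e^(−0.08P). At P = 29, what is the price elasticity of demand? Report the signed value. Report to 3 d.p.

-2.320

At P = 29, Q = 490.189.
dQ/dP = −0.08·4988e^(−0.08P) = −0.08Q = -39.215.
ε = (dQ/dP)(P/Q) = (-39.215)(29/490.189).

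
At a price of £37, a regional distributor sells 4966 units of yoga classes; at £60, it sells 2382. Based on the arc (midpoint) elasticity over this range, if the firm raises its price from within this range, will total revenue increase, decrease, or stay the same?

decrease

Arc ε = (-2584/23)(48.50/3674.0) ≈ -1.483.
|ε| = 1.48 > 1, so demand is elastic. A price rise therefore reduces total revenue.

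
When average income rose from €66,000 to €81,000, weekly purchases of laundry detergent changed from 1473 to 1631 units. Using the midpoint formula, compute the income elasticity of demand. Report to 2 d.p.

0.50

ΔQ = 158, ΔI = 15000. Midpoints: Ī = 73,500, Q̄ = 1552.0.
ε_I = (ΔQ/ΔI)(Ī/Q̄) = (158/15000)(73500/1552.0).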